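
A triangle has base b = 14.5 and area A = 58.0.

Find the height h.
A = ½·b·h  ⇒  h = 2A/b = 2·58.0/14.5 = 116/14.5 ≈ 8

h = 8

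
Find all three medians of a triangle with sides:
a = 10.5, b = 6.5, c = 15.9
Median formula: m_a = ½√(2b² + 2c² − a²) (and cyclically). a² = 110.25, b² = 42.25, c² = 252.81.
m_a = ½√(2·42.25 + 2·252.81 − 110.25) = ½√479.87 ≈ ½·21.9059 ≈ 10.953
m_b = ½√(2·110.25 + 2·252.81 − 42.25) = ½√683.87 ≈ ½·26.1509 ≈ 13.0755
m_c = ½√(2·110.25 + 2·42.25 − 252.81) = ½√52.19 ≈ ½·7.22426 ≈ 3.61213

m_a = 10.95, m_b = 13.08, m_c = 3.612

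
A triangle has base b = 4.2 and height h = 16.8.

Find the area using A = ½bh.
A = ½·b·h = ½·4.2·16.8 = ½·70.56 = 35.28

Area = 35.28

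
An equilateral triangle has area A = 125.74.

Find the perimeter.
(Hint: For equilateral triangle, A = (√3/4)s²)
A = (√3/4)s²  ⇒  s² = 4A/√3 = 4·125.74/√3 = 502.96/1.73205 ≈ 290.384
s ≈ √290.384 ≈ 17.0407
Perimeter = 3s ≈ 3·17.0407 ≈ 51.122

Perimeter = 51.12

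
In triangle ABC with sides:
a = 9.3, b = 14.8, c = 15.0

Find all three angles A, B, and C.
Law of cosines for each angle (a² = 86.49, b² = 219.04, c² = 225):
cos(A) = (b² + c² − a²)/(2bc) = (219.04 + 225 − 86.49)/(2·14.8·15.0) = 357.55/444 ≈ 0.805293  ⇒  A ≈ 36.3615°
cos(B) = (a² + c² − b²)/(2ac) = (86.49 + 225 − 219.04)/(2·9.3·15.0) = 92.45/279 ≈ 0.331362  ⇒  B ≈ 70.6485°
cos(C) = (a² + b² − c²)/(2ab) = (86.49 + 219.04 − 225)/(2·9.3·14.8) = 80.53/275.28 ≈ 0.292539  ⇒  C ≈ 72.99°
Check: A + B + C ≈ 180°

A = 36.36°, B = 70.65°, C = 72.99°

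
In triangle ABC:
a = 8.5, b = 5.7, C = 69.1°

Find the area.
Two sides and the included angle (SAS): A = ½·a·b·sin(C) = ½·8.5·5.7·sin(69.1°)
sin(69.1°) ≈ 0.934204
A ≈ ½·48.45·0.934204 = 24.225·0.934204 ≈ 22.6311

Area = 22.63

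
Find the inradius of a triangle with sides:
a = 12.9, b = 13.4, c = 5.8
r = Area/s where s is the semi-perimeter.
s = (12.9 + 13.4 + 5.8)/2 = 32.1/2 = 16.05
Area = √(s(s−a)(s−b)(s−c)) = √(16.05·3.15·2.65·10.25) ≈ √1373.27 ≈ 37.0576
r ≈ 37.0576/16.05 ≈ 2.30889

r = 2.309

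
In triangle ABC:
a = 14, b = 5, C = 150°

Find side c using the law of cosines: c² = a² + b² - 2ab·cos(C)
c² = 14² + 5² − 2·14·5·cos(150°)
cos(150°) ≈ -0.866025
c² ≈ 196 + 25 − 140·(-0.866025) ≈ 221 + 121.244 ≈ 342.244
c ≈ √342.244 ≈ 18.4998

c = 18.5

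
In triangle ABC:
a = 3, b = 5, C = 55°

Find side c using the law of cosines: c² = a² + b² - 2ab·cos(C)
c² = 3² + 5² − 2·3·5·cos(55°)
cos(55°) ≈ 0.573576
c² ≈ 9 + 25 − 30·(0.573576) ≈ 34 − 17.2073 ≈ 16.7927
c ≈ √16.7927 ≈ 4.09789

c = 4.098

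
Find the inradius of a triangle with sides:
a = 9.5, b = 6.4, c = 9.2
r = Area/s where s is the semi-perimeter.
s = (9.5 + 6.4 + 9.2)/2 = 25.1/2 = 12.55
Area = √(s(s−a)(s−b)(s−c)) = √(12.55·3.05·6.15·3.35) ≈ √788.612 ≈ 28.0822
r ≈ 28.0822/12.55 ≈ 2.23763

r = 2.238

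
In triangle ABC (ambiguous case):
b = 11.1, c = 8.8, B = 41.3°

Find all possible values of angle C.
b/sin(B) = c/sin(C)  ⇒  sin(C) = c·sin(B)/b = 8.8·sin(41.3°)/11.1
sin(41.3°) ≈ 0.660002
sin(C) ≈ 8.8·0.660002/11.1 ≈ 5.80801/11.1 ≈ 0.523245
Candidate 1: C₁ = arcsin(0.523245) ≈ 31.5501°  →  A = 180° − 41.3° − 31.5501° ≈ 107.15° > 0, valid
Candidate 2: C₂ = 180° − C₁ ≈ 148.45°  →  A = 180° − 41.3° − 148.45° ≈ -9.7499° ≤ 0, not a valid triangle

C = 31.55° (one solution)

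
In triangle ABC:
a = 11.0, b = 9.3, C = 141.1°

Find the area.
Two sides and the included angle (SAS): A = ½·a·b·sin(C) = ½·11.0·9.3·sin(141.1°)
sin(141.1°) ≈ 0.627963
A ≈ ½·102.3·0.627963 = 51.15·0.627963 ≈ 32.1203

Area = 32.12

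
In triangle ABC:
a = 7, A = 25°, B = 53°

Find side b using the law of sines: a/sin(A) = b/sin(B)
a/sin(A) = b/sin(B)  ⇒  b = a·sin(B)/sin(A) = 7·sin(53°)/sin(25°)
sin(53°) ≈ 0.798636, sin(25°) ≈ 0.422618
b ≈ 7·0.798636/0.422618 ≈ 5.59045/0.422618 ≈ 13.2281

b = 13.23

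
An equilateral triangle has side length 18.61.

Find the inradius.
r = Area/s with s the semi-perimeter.
Area = (√3/4)·18.61² = (√3/4)·346.3321 ≈ 0.433013·346.3321 ≈ 149.966
s = 3·18.61/2 = 27.915
r ≈ 149.966/27.915 ≈ 5.37224
(Equivalently r = side/(2√3) = 18.61/3.4641 ≈ 5.37224.)

r = 5.372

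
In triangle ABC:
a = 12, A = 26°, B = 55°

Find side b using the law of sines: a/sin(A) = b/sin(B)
a/sin(A) = b/sin(B)  ⇒  b = a·sin(B)/sin(A) = 12·sin(55°)/sin(26°)
sin(55°) ≈ 0.819152, sin(26°) ≈ 0.438371
b ≈ 12·0.819152/0.438371 ≈ 9.82982/0.438371 ≈ 22.4235

b = 22.42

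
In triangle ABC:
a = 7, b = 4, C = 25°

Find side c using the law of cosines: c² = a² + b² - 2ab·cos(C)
c² = 7² + 4² − 2·7·4·cos(25°)
cos(25°) ≈ 0.906308
c² ≈ 49 + 16 − 56·(0.906308) ≈ 65 − 50.7532 ≈ 14.2468
c ≈ √14.2468 ≈ 3.77449

c = 3.774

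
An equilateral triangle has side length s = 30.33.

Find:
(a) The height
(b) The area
(a) The height splits the triangle into two 30-60-90 halves: h = s·√3/2 = 30.33·1.73205/2 ≈ 52.5331/2 ≈ 26.2666
(b) Area = (√3/4)·s² = (√3/4)·30.33² = (√3/4)·919.9089 ≈ 0.433013·919.9089 ≈ 398.332

Height = 26.27, Area = 398.3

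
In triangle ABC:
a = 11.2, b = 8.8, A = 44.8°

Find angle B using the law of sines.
a/sin(A) = b/sin(B)  ⇒  sin(B) = b·sin(A)/a = 8.8·sin(44.8°)/11.2
sin(44.8°) ≈ 0.704634
sin(B) ≈ 8.8·0.704634/11.2 ≈ 6.20078/11.2 ≈ 0.553641
B = arcsin(0.553641) ≈ 33.6172°
(Since b ≤ a we need B ≤ A, so the obtuse alternative 180° − 33.6172° ≈ 146.383° is rejected.)

B = 33.62°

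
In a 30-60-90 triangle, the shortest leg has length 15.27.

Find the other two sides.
In a 30-60-90 triangle the sides are in ratio 1 : √3 : 2 (short leg : long leg : hypotenuse).
Long leg = 15.27·√3 ≈ 15.27·1.73205 ≈ 26.4484
Hypotenuse = 2·15.27 = 30.54

Long leg = 15.27√3 = 26.45, Hypotenuse = 30.54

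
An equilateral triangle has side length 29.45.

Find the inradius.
r = Area/s with s the semi-perimeter.
Area = (√3/4)·29.45² = (√3/4)·867.3025 ≈ 0.433013·867.3025 ≈ 375.553
s = 3·29.45/2 = 44.175
r ≈ 375.553/44.175 ≈ 8.50148
(Equivalently r = side/(2√3) = 29.45/3.4641 ≈ 8.50148.)

r = 8.501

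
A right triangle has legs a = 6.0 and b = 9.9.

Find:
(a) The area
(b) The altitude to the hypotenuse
(a) The legs are perpendicular, so Area = ½·a·b = ½·6.0·9.9 = ½·59.4 = 29.7
(b) Hypotenuse c = √(a² + b²) = √(36 + 98.01) = √134.01 ≈ 11.5763
    Area = ½·c·h_c  ⇒  h_c = 2·Area/c = 59.4/11.5763 ≈ 5.13119

Area = 29.7, h_c = 5.131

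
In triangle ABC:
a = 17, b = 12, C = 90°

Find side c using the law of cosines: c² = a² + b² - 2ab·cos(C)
c² = 17² + 12² − 2·17·12·cos(90°)
cos(90°) ≈ 0
c² ≈ 289 + 144 − 408·(0) ≈ 433 − 0 ≈ 433
c ≈ √433 ≈ 20.8087

c = 20.81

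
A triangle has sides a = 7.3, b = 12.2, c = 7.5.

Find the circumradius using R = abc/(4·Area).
First find the area with Heron's formula.
s = (7.3 + 12.2 + 7.5)/2 = 13.5
Area = √(s(s−a)(s−b)(s−c)) = √(13.5·6.2·1.3·6) ≈ √652.86 ≈ 25.5511
abc = 7.3·12.2·7.5 = 667.95
R = abc/(4·Area) ≈ 667.95/(4·25.5511) = 667.95/102.205 ≈ 6.53543

R = 6.535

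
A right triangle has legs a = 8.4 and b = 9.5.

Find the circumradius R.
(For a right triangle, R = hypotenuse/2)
Hypotenuse c = √(a² + b²) = √(70.56 + 90.25) = √160.81 ≈ 12.6811
R = c/2 ≈ 12.6811/2 ≈ 6.34054

R = 6.341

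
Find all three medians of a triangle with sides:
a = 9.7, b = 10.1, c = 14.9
Median formula: m_a = ½√(2b² + 2c² − a²) (and cyclically). a² = 94.09, b² = 102.01, c² = 222.01.
m_a = ½√(2·102.01 + 2·222.01 − 94.09) = ½√553.95 ≈ ½·23.5361 ≈ 11.7681
m_b = ½√(2·94.09 + 2·222.01 − 102.01) = ½√530.19 ≈ ½·23.0259 ≈ 11.5129
m_c = ½√(2·94.09 + 2·102.01 − 222.01) = ½√170.19 ≈ ½·13.0457 ≈ 6.52284

m_a = 11.77, m_b = 11.51, m_c = 6.523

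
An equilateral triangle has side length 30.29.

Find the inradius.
r = Area/s with s the semi-perimeter.
Area = (√3/4)·30.29² = (√3/4)·917.4841 ≈ 0.433013·917.4841 ≈ 397.282
s = 3·30.29/2 = 45.435
r ≈ 397.282/45.435 ≈ 8.74397
(Equivalently r = side/(2√3) = 30.29/3.4641 ≈ 8.74397.)

r = 8.744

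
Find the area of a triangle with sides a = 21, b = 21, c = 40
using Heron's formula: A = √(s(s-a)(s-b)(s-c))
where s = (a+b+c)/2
s = (21 + 21 + 40)/2 = 82/2 = 41
s − a = 20, s − b = 20, s − c = 1
s(s−a)(s−b)(s−c) = 41·20·20·1 = 16400
Area = √16400 ≈ 128.062

s = 41.0, Area = 128.1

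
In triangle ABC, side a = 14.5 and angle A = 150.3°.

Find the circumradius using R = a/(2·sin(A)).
R = a/(2·sin(A)) = 14.5/(2·sin(150.3°))
sin(150.3°) ≈ 0.495459
R ≈ 14.5/(2·0.495459) = 14.5/0.990917 ≈ 14.6329

R = 14.63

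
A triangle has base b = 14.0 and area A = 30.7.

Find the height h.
A = ½·b·h  ⇒  h = 2A/b = 2·30.7/14.0 = 61.4/14.0 ≈ 4.38571

h = 4.386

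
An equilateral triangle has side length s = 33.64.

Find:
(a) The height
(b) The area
(a) The height splits the triangle into two 30-60-90 halves: h = s·√3/2 = 33.64·1.73205/2 ≈ 58.2662/2 ≈ 29.1331
(b) Area = (√3/4)·s² = (√3/4)·33.64² = (√3/4)·1131.6496 ≈ 0.433013·1131.6496 ≈ 490.019

Height = 29.13, Area = 490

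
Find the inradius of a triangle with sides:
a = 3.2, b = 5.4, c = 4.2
r = Area/s where s is the semi-perimeter.
s = (3.2 + 5.4 + 4.2)/2 = 12.8/2 = 6.4
Area = √(s(s−a)(s−b)(s−c)) = √(6.4·3.2·1·2.2) ≈ √45.056 ≈ 6.71238
r ≈ 6.71238/6.4 ≈ 1.04881

r = 1.049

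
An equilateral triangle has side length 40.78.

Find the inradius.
r = Area/s with s the semi-perimeter.
Area = (√3/4)·40.78² = (√3/4)·1663.0084 ≈ 0.433013·1663.0084 ≈ 720.104
s = 3·40.78/2 = 61.17
r ≈ 720.104/61.17 ≈ 11.7722
(Equivalently r = side/(2√3) = 40.78/3.4641 ≈ 11.7722.)

r = 11.77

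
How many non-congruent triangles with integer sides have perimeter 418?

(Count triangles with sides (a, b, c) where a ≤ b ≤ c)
Let a ≤ b ≤ c with a + b + c = 418. The only binding inequality is a + b > c, i.e. 418 − c > c, so c < 418/2; and c ≥ 418/3 since c is the largest side.
So 140 ≤ c ≤ 208. For each c, b runs from ⌈(418 − c)/2⌉ up to c (then a = 418 − b − c satisfies 1 ≤ a ≤ b automatically), giving c − ⌈(418 − c)/2⌉ + 1 choices.
Summing over c: 2 + 3 + 5 + 6 + … + 102 + 104  (69 terms, c = 140, …, 208) = 3640
Check (closed form: nearest integer to p²/48 for even p, (p+3)²/48 for odd p): 418²/48 = 174724/48 ≈ 3640.08 → 3640

3640 triangles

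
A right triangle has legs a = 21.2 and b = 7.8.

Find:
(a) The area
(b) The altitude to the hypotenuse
(a) The legs are perpendicular, so Area = ½·a·b = ½·21.2·7.8 = ½·165.36 = 82.68
(b) Hypotenuse c = √(a² + b²) = √(449.44 + 60.84) = √510.28 ≈ 22.5894
    Area = ½·c·h_c  ⇒  h_c = 2·Area/c = 165.36/22.5894 ≈ 7.32025

Area = 82.68, h_c = 7.32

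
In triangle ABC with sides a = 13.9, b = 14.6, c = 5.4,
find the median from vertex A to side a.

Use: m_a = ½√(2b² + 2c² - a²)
m_a = ½√(2·14.6² + 2·5.4² − 13.9²) = ½√(2·213.16 + 2·29.16 − 193.21) = ½√(426.32 + 58.32 − 193.21) = ½√291.43
√291.43 ≈ 17.0713, so m_a ≈ 8.53566

m_a = 8.536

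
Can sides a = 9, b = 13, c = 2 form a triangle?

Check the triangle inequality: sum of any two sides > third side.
a + b vs c: 9 + 13 = 22 > 2  ✓
a + c vs b: 9 + 2 = 11 ≤ 13  ✗
b + c vs a: 13 + 2 = 15 > 9  ✓

No: 9 + 2 = 11 is not > 13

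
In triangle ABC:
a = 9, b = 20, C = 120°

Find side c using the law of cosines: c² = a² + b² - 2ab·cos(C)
c² = 9² + 20² − 2·9·20·cos(120°)
cos(120°) ≈ -0.5
c² ≈ 81 + 400 − 360·(-0.5) ≈ 481 + 180 ≈ 661
c ≈ √661 ≈ 25.7099

c = 25.71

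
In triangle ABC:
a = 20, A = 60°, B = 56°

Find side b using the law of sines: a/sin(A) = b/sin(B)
a/sin(A) = b/sin(B)  ⇒  b = a·sin(B)/sin(A) = 20·sin(56°)/sin(60°)
sin(56°) ≈ 0.829038, sin(60°) ≈ 0.866025
b ≈ 20·0.829038/0.866025 ≈ 16.5808/0.866025 ≈ 19.1458

b = 19.15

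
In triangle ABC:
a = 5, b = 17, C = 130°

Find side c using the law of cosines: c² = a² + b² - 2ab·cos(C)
c² = 5² + 17² − 2·5·17·cos(130°)
cos(130°) ≈ -0.642788
c² ≈ 25 + 289 − 170·(-0.642788) ≈ 314 + 109.274 ≈ 423.274
c ≈ √423.274 ≈ 20.5736

c = 20.57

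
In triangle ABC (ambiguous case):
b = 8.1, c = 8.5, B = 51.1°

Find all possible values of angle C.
b/sin(B) = c/sin(C)  ⇒  sin(C) = c·sin(B)/b = 8.5·sin(51.1°)/8.1
sin(51.1°) ≈ 0.778243
sin(C) ≈ 8.5·0.778243/8.1 ≈ 6.61507/8.1 ≈ 0.816675
Candidate 1: C₁ = arcsin(0.816675) ≈ 54.7533°  →  A = 180° − 51.1° − 54.7533° ≈ 74.1467° > 0, valid
Candidate 2: C₂ = 180° − C₁ ≈ 125.247°  →  A = 180° − 51.1° − 125.247° ≈ 3.65331° > 0, valid

C = 54.75° or C = 125.2° (two solutions)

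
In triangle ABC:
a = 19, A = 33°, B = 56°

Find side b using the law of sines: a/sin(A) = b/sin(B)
a/sin(A) = b/sin(B)  ⇒  b = a·sin(B)/sin(A) = 19·sin(56°)/sin(33°)
sin(56°) ≈ 0.829038, sin(33°) ≈ 0.544639
b ≈ 19·0.829038/0.544639 ≈ 15.7517/0.544639 ≈ 28.9214

b = 28.92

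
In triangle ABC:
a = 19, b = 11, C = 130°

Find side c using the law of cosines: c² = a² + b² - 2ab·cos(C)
c² = 19² + 11² − 2·19·11·cos(130°)
cos(130°) ≈ -0.642788
c² ≈ 361 + 121 − 418·(-0.642788) ≈ 482 + 268.685 ≈ 750.685
c ≈ √750.685 ≈ 27.3986

c = 27.4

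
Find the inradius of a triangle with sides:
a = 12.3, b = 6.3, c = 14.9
r = Area/s where s is the semi-perimeter.
s = (12.3 + 6.3 + 14.9)/2 = 33.5/2 = 16.75
Area = √(s(s−a)(s−b)(s−c)) = √(16.75·4.45·10.45·1.85) ≈ √1441 ≈ 37.9605
r ≈ 37.9605/16.75 ≈ 2.2663

r = 2.266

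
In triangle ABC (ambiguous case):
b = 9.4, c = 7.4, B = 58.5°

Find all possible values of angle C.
b/sin(B) = c/sin(C)  ⇒  sin(C) = c·sin(B)/b = 7.4·sin(58.5°)/9.4
sin(58.5°) ≈ 0.85264
sin(C) ≈ 7.4·0.85264/9.4 ≈ 6.30954/9.4 ≈ 0.671227
Candidate 1: C₁ = arcsin(0.671227) ≈ 42.1619°  →  A = 180° − 58.5° − 42.1619° ≈ 79.3381° > 0, valid
Candidate 2: C₂ = 180° − C₁ ≈ 137.838°  →  A = 180° − 58.5° − 137.838° ≈ -16.3381° ≤ 0, not a valid triangle

C = 42.16° (one solution)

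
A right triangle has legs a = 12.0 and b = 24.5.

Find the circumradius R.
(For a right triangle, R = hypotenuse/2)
Hypotenuse c = √(a² + b²) = √(144 + 600.25) = √744.25 ≈ 27.2809
R = c/2 ≈ 27.2809/2 ≈ 13.6405

R = 13.64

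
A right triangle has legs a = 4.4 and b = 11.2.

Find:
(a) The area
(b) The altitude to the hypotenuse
(a) The legs are perpendicular, so Area = ½·a·b = ½·4.4·11.2 = ½·49.28 = 24.64
(b) Hypotenuse c = √(a² + b²) = √(19.36 + 125.44) = √144.8 ≈ 12.0333
    Area = ½·c·h_c  ⇒  h_c = 2·Area/c = 49.28/12.0333 ≈ 4.09531

Area = 24.64, h_c = 4.095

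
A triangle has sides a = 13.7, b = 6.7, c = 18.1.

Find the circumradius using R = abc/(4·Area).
First find the area with Heron's formula.
s = (13.7 + 6.7 + 18.1)/2 = 19.25
Area = √(s(s−a)(s−b)(s−c)) = √(19.25·5.55·12.55·1.15) ≈ √1541.93 ≈ 39.2674
abc = 13.7·6.7·18.1 = 1661.399
R = abc/(4·Area) ≈ 1661.399/(4·39.2674) = 1661.399/157.07 ≈ 10.5775

R = 10.58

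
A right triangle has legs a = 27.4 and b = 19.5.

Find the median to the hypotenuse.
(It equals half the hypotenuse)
Hypotenuse c = √(a² + b²) = √(750.76 + 380.25) = √1131.01 ≈ 33.6305
Median to hypotenuse = c/2 ≈ 33.6305/2 ≈ 16.8152

Median = 16.82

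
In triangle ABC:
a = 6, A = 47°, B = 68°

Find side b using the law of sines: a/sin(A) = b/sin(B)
a/sin(A) = b/sin(B)  ⇒  b = a·sin(B)/sin(A) = 6·sin(68°)/sin(47°)
sin(68°) ≈ 0.927184, sin(47°) ≈ 0.731354
b ≈ 6·0.927184/0.731354 ≈ 5.5631/0.731354 ≈ 7.60658

b = 7.607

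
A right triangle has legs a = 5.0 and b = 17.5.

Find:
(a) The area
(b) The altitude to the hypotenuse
(a) The legs are perpendicular, so Area = ½·a·b = ½·5.0·17.5 = ½·87.5 = 43.75
(b) Hypotenuse c = √(a² + b²) = √(25 + 306.25) = √331.25 ≈ 18.2003
    Area = ½·c·h_c  ⇒  h_c = 2·Area/c = 87.5/18.2003 ≈ 4.80762

Area = 43.75, h_c = 4.808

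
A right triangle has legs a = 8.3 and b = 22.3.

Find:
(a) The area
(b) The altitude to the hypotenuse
(a) The legs are perpendicular, so Area = ½·a·b = ½·8.3·22.3 = ½·185.09 = 92.545
(b) Hypotenuse c = √(a² + b²) = √(68.89 + 497.29) = √566.18 ≈ 23.7945
    Area = ½·c·h_c  ⇒  h_c = 2·Area/c = 185.09/23.7945 ≈ 7.77868

Area = 92.545, h_c = 7.779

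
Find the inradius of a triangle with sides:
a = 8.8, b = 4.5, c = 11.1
r = Area/s where s is the semi-perimeter.
s = (8.8 + 4.5 + 11.1)/2 = 24.4/2 = 12.2
Area = √(s(s−a)(s−b)(s−c)) = √(12.2·3.4·7.7·1.1) ≈ √351.336 ≈ 18.7439
r ≈ 18.7439/12.2 ≈ 1.53639

r = 1.536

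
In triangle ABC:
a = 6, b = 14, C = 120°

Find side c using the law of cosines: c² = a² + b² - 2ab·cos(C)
c² = 6² + 14² − 2·6·14·cos(120°)
cos(120°) ≈ -0.5
c² ≈ 36 + 196 − 168·(-0.5) ≈ 232 + 84 ≈ 316
c ≈ √316 ≈ 17.7764

c = 17.78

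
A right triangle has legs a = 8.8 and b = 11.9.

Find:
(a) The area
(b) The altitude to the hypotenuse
(a) The legs are perpendicular, so Area = ½·a·b = ½·8.8·11.9 = ½·104.72 = 52.36
(b) Hypotenuse c = √(a² + b²) = √(77.44 + 141.61) = √219.05 ≈ 14.8003
    Area = ½·c·h_c  ⇒  h_c = 2·Area/c = 104.72/14.8003 ≈ 7.07551

Area = 52.36, h_c = 7.076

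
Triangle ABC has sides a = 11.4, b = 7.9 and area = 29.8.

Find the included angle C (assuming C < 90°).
Area = ½·a·b·sin(C)  ⇒  sin(C) = 2·Area/(a·b) = 2·29.8/(11.4·7.9) = 59.6/90.06 ≈ 0.661781
C = arcsin(0.661781) ≈ 41.4358° (taking the acute solution since C < 90°)

C = 41.44°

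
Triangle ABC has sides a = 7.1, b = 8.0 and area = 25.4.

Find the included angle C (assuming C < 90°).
Area = ½·a·b·sin(C)  ⇒  sin(C) = 2·Area/(a·b) = 2·25.4/(7.1·8.0) = 50.8/56.8 ≈ 0.894366
C = arcsin(0.894366) ≈ 63.4271° (taking the acute solution since C < 90°)

C = 63.43°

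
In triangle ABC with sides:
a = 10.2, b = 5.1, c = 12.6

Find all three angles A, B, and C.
Law of cosines for each angle (a² = 104.04, b² = 26.01, c² = 158.76):
cos(A) = (b² + c² − a²)/(2bc) = (26.01 + 158.76 − 104.04)/(2·5.1·12.6) = 80.73/128.52 ≈ 0.628151  ⇒  A ≈ 51.0861°
cos(B) = (a² + c² − b²)/(2ac) = (104.04 + 158.76 − 26.01)/(2·10.2·12.6) = 236.79/257.04 ≈ 0.921218  ⇒  B ≈ 22.8951°
cos(C) = (a² + b² − c²)/(2ab) = (104.04 + 26.01 − 158.76)/(2·10.2·5.1) = -28.71/104.04 ≈ -0.275952  ⇒  C ≈ 106.019°
Check: A + B + C ≈ 180°

A = 51.09°, B = 22.9°, C = 106°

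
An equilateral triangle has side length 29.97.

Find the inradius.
r = Area/s with s the semi-perimeter.
Area = (√3/4)·29.97² = (√3/4)·898.2009 ≈ 0.433013·898.2009 ≈ 388.932
s = 3·29.97/2 = 44.955
r ≈ 388.932/44.955 ≈ 8.65159
(Equivalently r = side/(2√3) = 29.97/3.4641 ≈ 8.65159.)

r = 8.652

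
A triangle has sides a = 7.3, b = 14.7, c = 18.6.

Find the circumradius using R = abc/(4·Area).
First find the area with Heron's formula.
s = (7.3 + 14.7 + 18.6)/2 = 20.3
Area = √(s(s−a)(s−b)(s−c)) = √(20.3·13·5.6·1.7) ≈ √2512.33 ≈ 50.1231
abc = 7.3·14.7·18.6 = 1995.966
R = abc/(4·Area) ≈ 1995.966/(4·50.1231) = 1995.966/200.493 ≈ 9.95531

R = 9.955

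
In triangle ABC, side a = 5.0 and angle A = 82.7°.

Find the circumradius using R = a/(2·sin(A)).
R = a/(2·sin(A)) = 5.0/(2·sin(82.7°))
sin(82.7°) ≈ 0.991894
R ≈ 5.0/(2·0.991894) = 5.0/1.98379 ≈ 2.52043

R = 2.52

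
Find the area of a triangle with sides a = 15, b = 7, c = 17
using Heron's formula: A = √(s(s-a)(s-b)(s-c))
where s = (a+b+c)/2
s = (15 + 7 + 17)/2 = 39/2 = 19.5
s − a = 4.5, s − b = 12.5, s − c = 2.5
s(s−a)(s−b)(s−c) = 19.5·4.5·12.5·2.5 = 2742.1875
Area = √2742.1875 ≈ 52.3659

s = 19.5, Area = 52.37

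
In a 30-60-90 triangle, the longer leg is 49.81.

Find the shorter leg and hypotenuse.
In a 30-60-90 triangle the sides are in ratio 1 : √3 : 2, so short leg = long leg/√3 and hypotenuse = 2·(short leg).
Short leg = 49.81/√3 ≈ 49.81/1.73205 ≈ 28.7578
Hypotenuse = 2·28.7578 ≈ 57.5156

Short leg = 28.76, Hypotenuse = 57.52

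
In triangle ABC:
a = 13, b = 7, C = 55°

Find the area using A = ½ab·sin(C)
A = ½·a·b·sin(C) = ½·13·7·sin(55°)
sin(55°) ≈ 0.819152
A ≈ ½·91·0.819152 = 45.5·0.819152 ≈ 37.2714

Area = 37.27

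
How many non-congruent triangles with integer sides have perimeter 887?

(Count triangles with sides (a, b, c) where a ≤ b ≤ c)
Let a ≤ b ≤ c with a + b + c = 887. The only binding inequality is a + b > c, i.e. 887 − c > c, so c < 887/2; and c ≥ 887/3 since c is the largest side.
So 296 ≤ c ≤ 443. For each c, b runs from ⌈(887 − c)/2⌉ up to c (then a = 887 − b − c satisfies 1 ≤ a ≤ b automatically), giving c − ⌈(887 − c)/2⌉ + 1 choices.
Summing over c: 1 + 3 + 4 + 6 + … + 220 + 222  (148 terms, c = 296, …, 443) = 16502
Check (closed form: nearest integer to p²/48 for even p, (p+3)²/48 for odd p): (887+3)²/48 = 890²/48 = 792100/48 ≈ 16502.08 → 16502

16502 triangles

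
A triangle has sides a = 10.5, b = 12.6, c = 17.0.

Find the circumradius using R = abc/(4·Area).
First find the area with Heron's formula.
s = (10.5 + 12.6 + 17.0)/2 = 20.05
Area = √(s(s−a)(s−b)(s−c)) = √(20.05·9.55·7.45·3.05) ≈ √4350.85 ≈ 65.961
abc = 10.5·12.6·17.0 = 2249.1
R = abc/(4·Area) ≈ 2249.1/(4·65.961) = 2249.1/263.844 ≈ 8.52436

R = 8.524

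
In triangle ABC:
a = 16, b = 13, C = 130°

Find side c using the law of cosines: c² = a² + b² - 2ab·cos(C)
c² = 16² + 13² − 2·16·13·cos(130°)
cos(130°) ≈ -0.642788
c² ≈ 256 + 169 − 416·(-0.642788) ≈ 425 + 267.4 ≈ 692.4
c ≈ √692.4 ≈ 26.3135

c = 26.31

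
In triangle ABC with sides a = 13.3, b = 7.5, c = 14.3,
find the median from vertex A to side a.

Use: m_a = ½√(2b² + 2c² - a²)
m_a = ½√(2·7.5² + 2·14.3² − 13.3²) = ½√(2·56.25 + 2·204.49 − 176.89) = ½√(112.5 + 408.98 − 176.89) = ½√344.59
√344.59 ≈ 18.5631, so m_a ≈ 9.28157

m_a = 9.282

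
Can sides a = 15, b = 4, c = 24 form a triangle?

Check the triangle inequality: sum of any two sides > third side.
a + b vs c: 15 + 4 = 19 ≤ 24  ✗
a + c vs b: 15 + 24 = 39 > 4  ✓
b + c vs a: 4 + 24 = 28 > 15  ✓

No: 15 + 4 = 19 is not > 24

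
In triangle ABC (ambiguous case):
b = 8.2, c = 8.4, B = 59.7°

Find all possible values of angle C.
b/sin(B) = c/sin(C)  ⇒  sin(C) = c·sin(B)/b = 8.4·sin(59.7°)/8.2
sin(59.7°) ≈ 0.863396
sin(C) ≈ 8.4·0.863396/8.2 ≈ 7.25252/8.2 ≈ 0.884454
Candidate 1: C₁ = arcsin(0.884454) ≈ 62.1844°  →  A = 180° − 59.7° − 62.1844° ≈ 58.1156° > 0, valid
Candidate 2: C₂ = 180° − C₁ ≈ 117.816°  →  A = 180° − 59.7° − 117.816° ≈ 2.4844° > 0, valid

C = 62.18° or C = 117.8° (two solutions)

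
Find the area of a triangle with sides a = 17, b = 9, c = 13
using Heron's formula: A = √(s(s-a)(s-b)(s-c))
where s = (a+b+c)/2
s = (17 + 9 + 13)/2 = 39/2 = 19.5
s − a = 2.5, s − b = 10.5, s − c = 6.5
s(s−a)(s−b)(s−c) = 19.5·2.5·10.5·6.5 = 3327.1875
Area = √3327.1875 ≈ 57.6818

s = 19.5, Area = 57.68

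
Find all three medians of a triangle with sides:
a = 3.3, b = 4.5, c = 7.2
Median formula: m_a = ½√(2b² + 2c² − a²) (and cyclically). a² = 10.89, b² = 20.25, c² = 51.84.
m_a = ½√(2·20.25 + 2·51.84 − 10.89) = ½√133.29 ≈ ½·11.5451 ≈ 5.77256
m_b = ½√(2·10.89 + 2·51.84 − 20.25) = ½√105.21 ≈ ½·10.2572 ≈ 5.1286
m_c = ½√(2·10.89 + 2·20.25 − 51.84) = ½√10.44 ≈ ½·3.2311 ≈ 1.61555

m_a = 5.773, m_b = 5.129, m_c = 1.616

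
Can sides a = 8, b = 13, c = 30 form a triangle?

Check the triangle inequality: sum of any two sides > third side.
a + b vs c: 8 + 13 = 21 ≤ 30  ✗
a + c vs b: 8 + 30 = 38 > 13  ✓
b + c vs a: 13 + 30 = 43 > 8  ✓

No: 8 + 13 = 21 is not > 30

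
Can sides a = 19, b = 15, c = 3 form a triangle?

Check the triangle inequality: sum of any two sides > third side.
a + b vs c: 19 + 15 = 34 > 3  ✓
a + c vs b: 19 + 3 = 22 > 15  ✓
b + c vs a: 15 + 3 = 18 ≤ 19  ✗

No: 15 + 3 = 18 is not > 19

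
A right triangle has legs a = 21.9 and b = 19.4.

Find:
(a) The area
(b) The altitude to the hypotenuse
(a) The legs are perpendicular, so Area = ½·a·b = ½·21.9·19.4 = ½·424.86 = 212.43
(b) Hypotenuse c = √(a² + b²) = √(479.61 + 376.36) = √855.97 ≈ 29.257
    Area = ½·c·h_c  ⇒  h_c = 2·Area/c = 424.86/29.257 ≈ 14.5217

Area = 212.43, h_c = 14.52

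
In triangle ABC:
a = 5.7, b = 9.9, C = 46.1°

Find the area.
Two sides and the included angle (SAS): A = ½·a·b·sin(C) = ½·5.7·9.9·sin(46.1°)
sin(46.1°) ≈ 0.720551
A ≈ ½·56.43·0.720551 = 28.215·0.720551 ≈ 20.3303

Area = 20.33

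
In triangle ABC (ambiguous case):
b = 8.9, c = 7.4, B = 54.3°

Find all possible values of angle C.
b/sin(B) = c/sin(C)  ⇒  sin(C) = c·sin(B)/b = 7.4·sin(54.3°)/8.9
sin(54.3°) ≈ 0.812084
sin(C) ≈ 7.4·0.812084/8.9 ≈ 6.00942/8.9 ≈ 0.675216
Candidate 1: C₁ = arcsin(0.675216) ≈ 42.4709°  →  A = 180° − 54.3° − 42.4709° ≈ 83.2291° > 0, valid
Candidate 2: C₂ = 180° − C₁ ≈ 137.529°  →  A = 180° − 54.3° − 137.529° ≈ -11.8291° ≤ 0, not a valid triangle

C = 42.47° (one solution)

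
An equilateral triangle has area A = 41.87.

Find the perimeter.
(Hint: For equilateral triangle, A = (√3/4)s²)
A = (√3/4)s²  ⇒  s² = 4A/√3 = 4·41.87/√3 = 167.48/1.73205 ≈ 96.6946
s ≈ √96.6946 ≈ 9.83334
Perimeter = 3s ≈ 3·9.83334 ≈ 29.5

Perimeter = 29.5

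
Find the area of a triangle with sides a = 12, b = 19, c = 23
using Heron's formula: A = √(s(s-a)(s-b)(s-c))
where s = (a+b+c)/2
s = (12 + 19 + 23)/2 = 54/2 = 27
s − a = 15, s − b = 8, s − c = 4
s(s−a)(s−b)(s−c) = 27·15·8·4 = 12960
Area = √12960 ≈ 113.842

s = 27.0, Area = 113.8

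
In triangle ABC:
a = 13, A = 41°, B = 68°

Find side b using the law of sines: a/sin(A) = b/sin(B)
a/sin(A) = b/sin(B)  ⇒  b = a·sin(B)/sin(A) = 13·sin(68°)/sin(41°)
sin(68°) ≈ 0.927184, sin(41°) ≈ 0.656059
b ≈ 13·0.927184/0.656059 ≈ 12.0534/0.656059 ≈ 18.3724

b = 18.37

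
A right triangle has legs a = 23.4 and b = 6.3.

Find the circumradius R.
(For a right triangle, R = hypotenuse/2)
Hypotenuse c = √(a² + b²) = √(547.56 + 39.69) = √587.25 ≈ 24.2332
R = c/2 ≈ 24.2332/2 ≈ 12.1166

R = 12.12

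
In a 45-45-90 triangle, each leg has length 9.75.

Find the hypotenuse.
In a 45-45-90 triangle the sides are in ratio 1 : 1 : √2, so hypotenuse = leg·√2.
Hypotenuse = 9.75·√2 ≈ 9.75·1.41421 ≈ 13.7886

Hypotenuse = 9.75√2 = 13.79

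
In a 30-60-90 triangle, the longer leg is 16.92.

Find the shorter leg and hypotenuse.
In a 30-60-90 triangle the sides are in ratio 1 : √3 : 2, so short leg = long leg/√3 and hypotenuse = 2·(short leg).
Short leg = 16.92/√3 ≈ 16.92/1.73205 ≈ 9.76877
Hypotenuse = 2·9.76877 ≈ 19.5375

Short leg = 9.769, Hypotenuse = 19.54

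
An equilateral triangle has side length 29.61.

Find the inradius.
r = Area/s with s the semi-perimeter.
Area = (√3/4)·29.61² = (√3/4)·876.7521 ≈ 0.433013·876.7521 ≈ 379.645
s = 3·29.61/2 = 44.415
r ≈ 379.645/44.415 ≈ 8.54767
(Equivalently r = side/(2√3) = 29.61/3.4641 ≈ 8.54767.)

r = 8.548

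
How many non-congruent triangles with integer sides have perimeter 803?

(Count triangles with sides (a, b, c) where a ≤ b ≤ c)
Let a ≤ b ≤ c with a + b + c = 803. The only binding inequality is a + b > c, i.e. 803 − c > c, so c < 803/2; and c ≥ 803/3 since c is the largest side.
So 268 ≤ c ≤ 401. For each c, b runs from ⌈(803 − c)/2⌉ up to c (then a = 803 − b − c satisfies 1 ≤ a ≤ b automatically), giving c − ⌈(803 − c)/2⌉ + 1 choices.
Summing over c: 1 + 3 + 4 + 6 + … + 199 + 201  (134 terms, c = 268, …, 401) = 13534
Check (closed form: nearest integer to p²/48 for even p, (p+3)²/48 for odd p): (803+3)²/48 = 806²/48 = 649636/48 ≈ 13534.08 → 13534

13534 triangles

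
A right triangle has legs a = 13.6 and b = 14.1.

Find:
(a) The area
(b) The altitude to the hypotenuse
(a) The legs are perpendicular, so Area = ½·a·b = ½·13.6·14.1 = ½·191.76 = 95.88
(b) Hypotenuse c = √(a² + b²) = √(184.96 + 198.81) = √383.77 ≈ 19.59
    Area = ½·c·h_c  ⇒  h_c = 2·Area/c = 191.76/19.59 ≈ 9.78864

Area = 95.88, h_c = 9.789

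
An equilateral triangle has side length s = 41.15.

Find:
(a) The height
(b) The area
(a) The height splits the triangle into two 30-60-90 halves: h = s·√3/2 = 41.15·1.73205/2 ≈ 71.2739/2 ≈ 35.6369
(b) Area = (√3/4)·s² = (√3/4)·41.15² = (√3/4)·1693.3225 ≈ 0.433013·1693.3225 ≈ 733.23

Height = 35.64, Area = 733.2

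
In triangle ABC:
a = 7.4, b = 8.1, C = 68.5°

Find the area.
Two sides and the included angle (SAS): A = ½·a·b·sin(C) = ½·7.4·8.1·sin(68.5°)
sin(68.5°) ≈ 0.930418
A ≈ ½·59.94·0.930418 = 29.97·0.930418 ≈ 27.8846

Area = 27.88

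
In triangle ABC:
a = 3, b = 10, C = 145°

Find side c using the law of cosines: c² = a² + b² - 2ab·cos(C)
c² = 3² + 10² − 2·3·10·cos(145°)
cos(145°) ≈ -0.819152
c² ≈ 9 + 100 − 60·(-0.819152) ≈ 109 + 49.1491 ≈ 158.149
c ≈ √158.149 ≈ 12.5757

c = 12.58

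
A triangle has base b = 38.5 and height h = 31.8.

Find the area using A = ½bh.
A = ½·b·h = ½·38.5·31.8 = ½·1224.3 = 612.15

Area = 612.15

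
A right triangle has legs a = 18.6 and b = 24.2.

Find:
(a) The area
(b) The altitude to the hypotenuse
(a) The legs are perpendicular, so Area = ½·a·b = ½·18.6·24.2 = ½·450.12 = 225.06
(b) Hypotenuse c = √(a² + b²) = √(345.96 + 585.64) = √931.6 ≈ 30.5221
    Area = ½·c·h_c  ⇒  h_c = 2·Area/c = 450.12/30.5221 ≈ 14.7473

Area = 225.06, h_c = 14.75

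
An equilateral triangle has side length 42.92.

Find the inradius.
r = Area/s with s the semi-perimeter.
Area = (√3/4)·42.92² = (√3/4)·1842.1264 ≈ 0.433013·1842.1264 ≈ 797.664
s = 3·42.92/2 = 64.38
r ≈ 797.664/64.38 ≈ 12.3899
(Equivalently r = side/(2√3) = 42.92/3.4641 ≈ 12.3899.)

r = 12.39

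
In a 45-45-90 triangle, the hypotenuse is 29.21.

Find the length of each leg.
In a 45-45-90 triangle hypotenuse = leg·√2, so leg = hypotenuse/√2.
Leg = 29.21/√2 ≈ 29.21/1.41421 ≈ 20.6546

Each leg = 20.65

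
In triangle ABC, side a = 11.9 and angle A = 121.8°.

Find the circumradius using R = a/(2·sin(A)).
R = a/(2·sin(A)) = 11.9/(2·sin(121.8°))
sin(121.8°) ≈ 0.849893
R ≈ 11.9/(2·0.849893) = 11.9/1.69979 ≈ 7.00088

R = 7.001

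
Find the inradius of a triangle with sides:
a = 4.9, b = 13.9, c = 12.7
r = Area/s where s is the semi-perimeter.
s = (4.9 + 13.9 + 12.7)/2 = 31.5/2 = 15.75
Area = √(s(s−a)(s−b)(s−c)) = √(15.75·10.85·1.85·3.05) ≈ √964.233 ≈ 31.0521
r ≈ 31.0521/15.75 ≈ 1.97156

r = 1.972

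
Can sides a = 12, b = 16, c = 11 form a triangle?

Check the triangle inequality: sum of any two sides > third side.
a + b vs c: 12 + 16 = 28 > 11  ✓
a + c vs b: 12 + 11 = 23 > 16  ✓
b + c vs a: 16 + 11 = 27 > 12  ✓

Yes, triangle inequality satisfied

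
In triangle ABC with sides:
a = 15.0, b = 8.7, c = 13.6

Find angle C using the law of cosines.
c² = a² + b² − 2ab·cos(C)  ⇒  cos(C) = (a² + b² − c²)/(2ab)
cos(C) = (15.0² + 8.7² − 13.6²)/(2·15.0·8.7) = (225 + 75.69 − 184.96)/261 = 115.73/261 ≈ 0.44341
C = arccos(0.44341) ≈ 63.6783°

C = 63.68°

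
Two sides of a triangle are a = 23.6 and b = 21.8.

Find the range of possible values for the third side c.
Triangle inequality: |a − b| < c < a + b
|a − b| = |23.6 − 21.8| = 1.8
a + b = 23.6 + 21.8 = 45.4

1.8 < c < 45.4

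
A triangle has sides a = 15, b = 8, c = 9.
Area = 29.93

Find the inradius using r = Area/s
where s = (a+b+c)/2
s = (15 + 8 + 9)/2 = 32/2 = 16
r = Area/s = 29.93/16 ≈ 1.87062

r = 1.871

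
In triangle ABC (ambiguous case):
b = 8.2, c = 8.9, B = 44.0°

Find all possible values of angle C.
b/sin(B) = c/sin(C)  ⇒  sin(C) = c·sin(B)/b = 8.9·sin(44.0°)/8.2
sin(44.0°) ≈ 0.694658
sin(C) ≈ 8.9·0.694658/8.2 ≈ 6.18246/8.2 ≈ 0.753958
Candidate 1: C₁ = arcsin(0.753958) ≈ 48.9344°  →  A = 180° − 44.0° − 48.9344° ≈ 87.0656° > 0, valid
Candidate 2: C₂ = 180° − C₁ ≈ 131.066°  →  A = 180° − 44.0° − 131.066° ≈ 4.93445° > 0, valid

C = 48.93° or C = 131.1° (two solutions)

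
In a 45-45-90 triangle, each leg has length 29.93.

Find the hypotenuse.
In a 45-45-90 triangle the sides are in ratio 1 : 1 : √2, so hypotenuse = leg·√2.
Hypotenuse = 29.93·√2 ≈ 29.93·1.41421 ≈ 42.3274

Hypotenuse = 29.93√2 = 42.33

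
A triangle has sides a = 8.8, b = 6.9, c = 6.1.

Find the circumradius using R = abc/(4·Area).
First find the area with Heron's formula.
s = (8.8 + 6.9 + 6.1)/2 = 10.9
Area = √(s(s−a)(s−b)(s−c)) = √(10.9·2.1·4·4.8) ≈ √439.488 ≈ 20.964
abc = 8.8·6.9·6.1 = 370.392
R = abc/(4·Area) ≈ 370.392/(4·20.964) = 370.392/83.8559 ≈ 4.41701

R = 4.417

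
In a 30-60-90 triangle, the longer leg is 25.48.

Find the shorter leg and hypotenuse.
In a 30-60-90 triangle the sides are in ratio 1 : √3 : 2, so short leg = long leg/√3 and hypotenuse = 2·(short leg).
Short leg = 25.48/√3 ≈ 25.48/1.73205 ≈ 14.7109
Hypotenuse = 2·14.7109 ≈ 29.4218

Short leg = 14.71, Hypotenuse = 29.42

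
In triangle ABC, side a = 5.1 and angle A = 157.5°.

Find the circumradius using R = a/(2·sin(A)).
R = a/(2·sin(A)) = 5.1/(2·sin(157.5°))
sin(157.5°) ≈ 0.382683
R ≈ 5.1/(2·0.382683) = 5.1/0.765367 ≈ 6.66347

R = 6.663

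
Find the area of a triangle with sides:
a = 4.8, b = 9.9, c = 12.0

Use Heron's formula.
s = (4.8 + 9.9 + 12.0)/2 = 26.7/2 = 13.35
s − a = 8.55, s − b = 3.45, s − c = 1.35
s(s−a)(s−b)(s−c) = 13.35·8.55·3.45·1.35 ≈ 531.619
Area = √531.619 ≈ 23.0569

Area = 23.06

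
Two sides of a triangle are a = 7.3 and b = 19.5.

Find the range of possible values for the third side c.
Triangle inequality: |a − b| < c < a + b
|a − b| = |7.3 − 19.5| = 12.2
a + b = 7.3 + 19.5 = 26.8

12.2 < c < 26.8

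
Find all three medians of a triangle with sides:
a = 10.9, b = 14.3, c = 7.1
Median formula: m_a = ½√(2b² + 2c² − a²) (and cyclically). a² = 118.81, b² = 204.49, c² = 50.41.
m_a = ½√(2·204.49 + 2·50.41 − 118.81) = ½√390.99 ≈ ½·19.7735 ≈ 9.88673
m_b = ½√(2·118.81 + 2·50.41 − 204.49) = ½√133.95 ≈ ½·11.5737 ≈ 5.78684
m_c = ½√(2·118.81 + 2·204.49 − 50.41) = ½√596.19 ≈ ½·24.417 ≈ 12.2085

m_a = 9.887, m_b = 5.787, m_c = 12.21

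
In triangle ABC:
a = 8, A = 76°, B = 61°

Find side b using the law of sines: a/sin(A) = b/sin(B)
a/sin(A) = b/sin(B)  ⇒  b = a·sin(B)/sin(A) = 8·sin(61°)/sin(76°)
sin(61°) ≈ 0.87462, sin(76°) ≈ 0.970296
b ≈ 8·0.87462/0.970296 ≈ 6.99696/0.970296 ≈ 7.21116

b = 7.211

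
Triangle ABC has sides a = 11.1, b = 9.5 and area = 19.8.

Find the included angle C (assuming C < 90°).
Area = ½·a·b·sin(C)  ⇒  sin(C) = 2·Area/(a·b) = 2·19.8/(11.1·9.5) = 39.6/105.45 ≈ 0.375533
C = arcsin(0.375533) ≈ 22.0573° (taking the acute solution since C < 90°)

C = 22.06°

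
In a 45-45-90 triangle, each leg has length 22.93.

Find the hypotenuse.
In a 45-45-90 triangle the sides are in ratio 1 : 1 : √2, so hypotenuse = leg·√2.
Hypotenuse = 22.93·√2 ≈ 22.93·1.41421 ≈ 32.4279

Hypotenuse = 22.93√2 = 32.43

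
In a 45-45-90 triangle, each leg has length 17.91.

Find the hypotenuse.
In a 45-45-90 triangle the sides are in ratio 1 : 1 : √2, so hypotenuse = leg·√2.
Hypotenuse = 17.91·√2 ≈ 17.91·1.41421 ≈ 25.3286

Hypotenuse = 17.91√2 = 25.33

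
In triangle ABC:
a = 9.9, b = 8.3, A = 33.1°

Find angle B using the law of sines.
a/sin(A) = b/sin(B)  ⇒  sin(B) = b·sin(A)/a = 8.3·sin(33.1°)/9.9
sin(33.1°) ≈ 0.546102
sin(B) ≈ 8.3·0.546102/9.9 ≈ 4.53265/9.9 ≈ 0.457843
B = arcsin(0.457843) ≈ 27.248°
(Since b ≤ a we need B ≤ A, so the obtuse alternative 180° − 27.248° ≈ 152.752° is rejected.)

B = 27.25°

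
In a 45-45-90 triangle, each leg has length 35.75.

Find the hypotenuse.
In a 45-45-90 triangle the sides are in ratio 1 : 1 : √2, so hypotenuse = leg·√2.
Hypotenuse = 35.75·√2 ≈ 35.75·1.41421 ≈ 50.5581

Hypotenuse = 35.75√2 = 50.56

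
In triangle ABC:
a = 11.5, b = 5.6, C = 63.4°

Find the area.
Two sides and the included angle (SAS): A = ½·a·b·sin(C) = ½·11.5·5.6·sin(63.4°)
sin(63.4°) ≈ 0.894154
A ≈ ½·64.4·0.894154 = 32.2·0.894154 ≈ 28.7918

Area = 28.79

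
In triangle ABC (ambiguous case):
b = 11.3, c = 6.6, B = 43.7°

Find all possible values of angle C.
b/sin(B) = c/sin(C)  ⇒  sin(C) = c·sin(B)/b = 6.6·sin(43.7°)/11.3
sin(43.7°) ≈ 0.690882
sin(C) ≈ 6.6·0.690882/11.3 ≈ 4.55982/11.3 ≈ 0.403524
Candidate 1: C₁ = arcsin(0.403524) ≈ 23.7987°  →  A = 180° − 43.7° − 23.7987° ≈ 112.501° > 0, valid
Candidate 2: C₂ = 180° − C₁ ≈ 156.201°  →  A = 180° − 43.7° − 156.201° ≈ -19.9013° ≤ 0, not a valid triangle

C = 23.8° (one solution)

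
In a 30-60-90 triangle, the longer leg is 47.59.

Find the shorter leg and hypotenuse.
In a 30-60-90 triangle the sides are in ratio 1 : √3 : 2, so short leg = long leg/√3 and hypotenuse = 2·(short leg).
Short leg = 47.59/√3 ≈ 47.59/1.73205 ≈ 27.4761
Hypotenuse = 2·27.4761 ≈ 54.9522

Short leg = 27.48, Hypotenuse = 54.95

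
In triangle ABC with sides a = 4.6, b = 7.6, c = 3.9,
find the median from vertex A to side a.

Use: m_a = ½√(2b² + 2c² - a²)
m_a = ½√(2·7.6² + 2·3.9² − 4.6²) = ½√(2·57.76 + 2·15.21 − 21.16) = ½√(115.52 + 30.42 − 21.16) = ½√124.78
√124.78 ≈ 11.1705, so m_a ≈ 5.58525

m_a = 5.585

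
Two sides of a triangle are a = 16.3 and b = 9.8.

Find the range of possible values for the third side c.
Triangle inequality: |a − b| < c < a + b
|a − b| = |16.3 − 9.8| = 6.5
a + b = 16.3 + 9.8 = 26.1

6.5 < c < 26.1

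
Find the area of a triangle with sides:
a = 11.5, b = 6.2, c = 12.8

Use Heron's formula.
s = (11.5 + 6.2 + 12.8)/2 = 30.5/2 = 15.25
s − a = 3.75, s − b = 9.05, s − c = 2.45
s(s−a)(s−b)(s−c) = 15.25·3.75·9.05·2.45 ≈ 1267.99
Area = √1267.99 ≈ 35.6088

Area = 35.61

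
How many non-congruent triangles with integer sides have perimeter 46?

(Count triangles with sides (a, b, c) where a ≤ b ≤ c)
Let a ≤ b ≤ c with a + b + c = 46. The only binding inequality is a + b > c, i.e. 46 − c > c, so c < 46/2; and c ≥ 46/3 since c is the largest side.
So 16 ≤ c ≤ 22. For each c, b runs from ⌈(46 − c)/2⌉ up to c (then a = 46 − b − c satisfies 1 ≤ a ≤ b automatically), giving c − ⌈(46 − c)/2⌉ + 1 choices.
Summing over c: 2 + 3 + 5 + 6 + 8 + 9 + 11 = 44
Check (closed form: nearest integer to p²/48 for even p, (p+3)²/48 for odd p): 46²/48 = 2116/48 ≈ 44.08 → 44

44 triangles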